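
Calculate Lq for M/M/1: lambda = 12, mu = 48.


rho = 12/48; Lq = rho^2/(1-rho) = 0.08

0.08


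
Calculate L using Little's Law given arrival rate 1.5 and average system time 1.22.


L = lambda * W = 1.5 * 1.22 = 1.83

1.83


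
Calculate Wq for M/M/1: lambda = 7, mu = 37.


rho = 7/37; Wq = rho/(mu - lambda) = 0.0063 hours

0.0063 hours


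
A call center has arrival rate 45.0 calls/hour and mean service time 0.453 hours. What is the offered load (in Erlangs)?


Offered load a = lambda * E[S] = 45.0 * 0.453 = 20.39 Erlangs

20.39 Erlangs


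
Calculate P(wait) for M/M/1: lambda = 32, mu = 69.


P(wait) = rho = lambda/mu = 32/69 = 0.4638

0.4638


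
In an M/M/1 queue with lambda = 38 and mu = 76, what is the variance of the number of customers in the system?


rho = 38/76; Var(N) = rho/(1-rho)^2 = 2.0

2.0


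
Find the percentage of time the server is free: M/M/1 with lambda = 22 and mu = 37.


Idle fraction = (1 - rho) * 100 = (1 - 22/37) * 100 = 40.5%

40.5%


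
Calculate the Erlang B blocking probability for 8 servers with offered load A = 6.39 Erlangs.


B(N,A) = (A^N/N!) / sum(A^k/k!, k=0..N) with N=8, A=6.39 = 0.1438

0.1438


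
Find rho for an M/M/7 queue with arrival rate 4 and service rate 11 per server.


rho = lambda/(c*mu) = 4/(7*11) = 0.0519

0.0519


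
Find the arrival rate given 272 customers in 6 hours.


lambda = total arrivals / time = 272 / 6 = 45.33 per hour

45.33 per hour


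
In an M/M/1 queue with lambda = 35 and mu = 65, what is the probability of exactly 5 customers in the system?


rho = 35/65; P(n) = (1-rho)*rho^n = (1-35/65)*(35/65)^5 = 0.0209

0.0209


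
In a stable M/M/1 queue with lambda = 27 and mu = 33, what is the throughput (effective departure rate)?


For a stable queue (lambda < mu), throughput = lambda = 27 per hour

27 per hour


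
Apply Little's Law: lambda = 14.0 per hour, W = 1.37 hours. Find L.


L = lambda * W = 14.0 * 1.37 = 19.18

19.18


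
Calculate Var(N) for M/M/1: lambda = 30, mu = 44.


rho = 30/44; Var(N) = rho/(1-rho)^2 = 6.73

6.73


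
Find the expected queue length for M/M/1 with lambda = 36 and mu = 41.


rho = 36/41; Lq = rho^2/(1-rho) = 6.32

6.32


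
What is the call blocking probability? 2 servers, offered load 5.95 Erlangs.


B(N,A) = (A^N/N!) / sum(A^k/k!, k=0..N) with N=2, A=5.95 = 0.7181

0.7181


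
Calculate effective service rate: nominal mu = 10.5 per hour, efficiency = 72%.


Effective rate = mu * efficiency = 10.5 * 0.72 = 7.56 per hour

7.56 per hour


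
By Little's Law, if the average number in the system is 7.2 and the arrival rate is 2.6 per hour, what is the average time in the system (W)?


W = L / lambda = 7.2 / 2.6 = 2.7692 hours

2.7692 hours


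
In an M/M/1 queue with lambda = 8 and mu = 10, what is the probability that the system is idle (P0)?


P0 = 1 - rho = 1 - 8/10 = 0.2

0.2


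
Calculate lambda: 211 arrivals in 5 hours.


lambda = total arrivals / time = 211 / 5 = 42.2 per hour

42.2 per hour


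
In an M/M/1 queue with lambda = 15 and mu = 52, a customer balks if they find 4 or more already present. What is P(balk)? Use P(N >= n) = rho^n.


P(N >= 4) = rho^4 = (15/52)^4 = 0.0069

0.0069


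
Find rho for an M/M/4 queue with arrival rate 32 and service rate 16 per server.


rho = lambda/(c*mu) = 32/(4*16) = 0.5

0.5


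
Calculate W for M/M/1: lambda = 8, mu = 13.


W = 1/(mu - lambda) = 1/(13 - 8) = 0.2 hours

0.2 hours


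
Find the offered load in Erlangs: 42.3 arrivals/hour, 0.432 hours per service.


Offered load a = lambda * E[S] = 42.3 * 0.432 = 18.27 Erlangs

18.27 Erlangs


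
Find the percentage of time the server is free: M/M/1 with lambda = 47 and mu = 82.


Idle fraction = (1 - rho) * 100 = (1 - 47/82) * 100 = 42.7%

42.7%


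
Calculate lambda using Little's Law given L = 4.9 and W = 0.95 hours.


lambda = L / W = 4.9 / 0.95 = 5.16 per hour

5.16 per hour


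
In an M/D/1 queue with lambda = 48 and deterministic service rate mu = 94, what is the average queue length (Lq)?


M/D/1: Lq = rho^2 / (2*(1-rho)) where rho = 48/94; Lq = 0.27

0.27


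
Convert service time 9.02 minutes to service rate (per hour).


mu = 60 / avg_service_time = 60 / 9.02 = 6.65 per hour

6.65 per hour


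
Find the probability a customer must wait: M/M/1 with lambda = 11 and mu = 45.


P(wait) = rho = lambda/mu = 11/45 = 0.2444

0.2444


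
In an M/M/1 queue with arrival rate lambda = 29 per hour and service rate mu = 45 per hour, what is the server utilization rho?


rho = lambda/mu = 29/45 = 0.6444

0.6444


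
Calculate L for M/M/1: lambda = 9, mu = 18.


rho = 9/18; L = rho/(1-rho) = 1.0

1.0


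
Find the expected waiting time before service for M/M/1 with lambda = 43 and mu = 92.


rho = 43/92; Wq = rho/(mu - lambda) = 0.0095 hours

0.0095 hours


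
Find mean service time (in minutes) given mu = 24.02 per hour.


Mean service time = 60/mu = 60/24.02 = 2.5 minutes

2.5 minutes


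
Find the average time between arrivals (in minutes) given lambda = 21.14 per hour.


Mean interarrival time = 60/lambda = 60/21.14 = 2.84 minutes

2.84 minutes


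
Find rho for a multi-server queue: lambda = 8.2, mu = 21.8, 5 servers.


rho = lambda / (c * mu) = 8.2 / (5 * 21.8) = 0.0752

0.0752


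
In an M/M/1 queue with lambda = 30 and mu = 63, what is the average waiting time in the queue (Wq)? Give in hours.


rho = 30/63; Wq = rho/(mu - lambda) = 0.0144 hours

0.0144 hours


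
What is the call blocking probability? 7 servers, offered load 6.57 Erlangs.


B(N,A) = (A^N/N!) / sum(A^k/k!, k=0..N) with N=7, A=6.57 = 0.2218

0.2218


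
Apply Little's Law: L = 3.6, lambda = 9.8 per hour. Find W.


W = L / lambda = 3.6 / 9.8 = 0.3673 hours

0.3673 hours


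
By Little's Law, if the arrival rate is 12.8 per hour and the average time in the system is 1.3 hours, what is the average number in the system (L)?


L = lambda * W = 12.8 * 1.3 = 16.64

16.64


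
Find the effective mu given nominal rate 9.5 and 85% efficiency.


Effective rate = mu * efficiency = 9.5 * 0.85 = 8.08 per hour

8.08 per hour


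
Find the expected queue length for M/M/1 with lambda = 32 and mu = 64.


rho = 32/64; Lq = rho^2/(1-rho) = 0.5

0.5


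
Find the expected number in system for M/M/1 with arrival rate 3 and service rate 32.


rho = 3/32; L = rho/(1-rho) = 0.1

0.1


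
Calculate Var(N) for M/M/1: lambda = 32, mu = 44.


rho = 32/44; Var(N) = rho/(1-rho)^2 = 9.78

9.78


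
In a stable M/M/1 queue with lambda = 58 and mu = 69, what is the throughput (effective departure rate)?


For a stable queue (lambda < mu), throughput = lambda = 58 per hour

58 per hour


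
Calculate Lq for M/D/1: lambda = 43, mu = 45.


M/D/1: Lq = rho^2 / (2*(1-rho)) where rho = 43/45; Lq = 10.27

10.27


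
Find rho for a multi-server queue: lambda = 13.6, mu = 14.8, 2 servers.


rho = lambda / (c * mu) = 13.6 / (2 * 14.8) = 0.4595

0.4595


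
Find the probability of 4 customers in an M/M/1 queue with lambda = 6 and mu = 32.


rho = 6/32; P(n) = (1-rho)*rho^n = (1-6/32)*(6/32)^4 = 0.001

0.001


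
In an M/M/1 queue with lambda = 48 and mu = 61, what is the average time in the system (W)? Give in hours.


W = 1/(mu - lambda) = 1/(61 - 48) = 0.0769 hours

0.0769 hours


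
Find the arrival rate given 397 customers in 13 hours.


lambda = total arrivals / time = 397 / 13 = 30.54 per hour

30.54 per hour


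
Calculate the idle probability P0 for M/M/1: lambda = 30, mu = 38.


P0 = 1 - rho = 1 - 30/38 = 0.2105

0.2105


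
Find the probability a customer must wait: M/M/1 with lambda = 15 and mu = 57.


P(wait) = rho = lambda/mu = 15/57 = 0.2632

0.2632


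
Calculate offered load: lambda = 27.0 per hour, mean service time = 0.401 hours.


Offered load a = lambda * E[S] = 27.0 * 0.401 = 10.83 Erlangs

10.83 Erlangs


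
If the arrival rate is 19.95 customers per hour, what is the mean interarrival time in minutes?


Mean interarrival time = 60/lambda = 60/19.95 = 3.01 minutes

3.01 minutes


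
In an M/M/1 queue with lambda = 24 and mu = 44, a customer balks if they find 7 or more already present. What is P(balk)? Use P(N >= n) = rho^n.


P(N >= 7) = rho^7 = (24/44)^7 = 0.0144

0.0144


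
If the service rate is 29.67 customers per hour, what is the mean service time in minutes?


Mean service time = 60/mu = 60/29.67 = 2.02 minutes

2.02 minutes


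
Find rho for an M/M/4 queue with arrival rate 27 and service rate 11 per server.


rho = lambda/(c*mu) = 27/(4*11) = 0.6136

0.6136


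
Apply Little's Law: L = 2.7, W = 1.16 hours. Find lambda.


lambda = L / W = 2.7 / 1.16 = 2.33 per hour

2.33 per hour


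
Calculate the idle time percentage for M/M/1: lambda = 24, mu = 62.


Idle fraction = (1 - rho) * 100 = (1 - 24/62) * 100 = 61.3%

61.3%


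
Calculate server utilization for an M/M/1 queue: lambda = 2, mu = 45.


rho = lambda/mu = 2/45 = 0.0444

0.0444


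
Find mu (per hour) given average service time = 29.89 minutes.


mu = 60 / avg_service_time = 60 / 29.89 = 2.01 per hour

2.01 per hour


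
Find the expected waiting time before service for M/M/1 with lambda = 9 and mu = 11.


rho = 9/11; Wq = rho/(mu - lambda) = 0.4091 hours

0.4091 hours


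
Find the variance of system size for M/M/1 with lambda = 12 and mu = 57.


rho = 12/57; Var(N) = rho/(1-rho)^2 = 0.34

0.34


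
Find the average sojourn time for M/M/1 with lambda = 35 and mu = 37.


W = 1/(mu - lambda) = 1/(37 - 35) = 0.5 hours

0.5 hours


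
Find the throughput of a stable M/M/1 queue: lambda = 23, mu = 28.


For a stable queue (lambda < mu), throughput = lambda = 23 per hour

23 per hour


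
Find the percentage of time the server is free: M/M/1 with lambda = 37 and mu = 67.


Idle fraction = (1 - rho) * 100 = (1 - 37/67) * 100 = 44.8%

44.8%


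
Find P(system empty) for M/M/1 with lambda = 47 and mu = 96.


P0 = 1 - rho = 1 - 47/96 = 0.5104

0.5104


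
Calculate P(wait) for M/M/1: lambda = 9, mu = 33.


P(wait) = rho = lambda/mu = 9/33 = 0.2727

0.2727


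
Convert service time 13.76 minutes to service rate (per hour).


mu = 60 / avg_service_time = 60 / 13.76 = 4.36 per hour

4.36 per hour


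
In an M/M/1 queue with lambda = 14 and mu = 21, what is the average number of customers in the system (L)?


rho = 14/21; L = rho/(1-rho) = 2.0

2.0


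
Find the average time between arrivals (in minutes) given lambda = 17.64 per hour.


Mean interarrival time = 60/lambda = 60/17.64 = 3.4 minutes

3.4 minutes


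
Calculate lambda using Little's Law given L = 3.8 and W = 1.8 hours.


lambda = L / W = 3.8 / 1.8 = 2.11 per hour

2.11 per hour


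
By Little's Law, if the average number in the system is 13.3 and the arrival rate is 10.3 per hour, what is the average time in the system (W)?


W = L / lambda = 13.3 / 10.3 = 1.2913 hours

1.2913 hours


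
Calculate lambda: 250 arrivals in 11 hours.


lambda = total arrivals / time = 250 / 11 = 22.73 per hour

22.73 per hour


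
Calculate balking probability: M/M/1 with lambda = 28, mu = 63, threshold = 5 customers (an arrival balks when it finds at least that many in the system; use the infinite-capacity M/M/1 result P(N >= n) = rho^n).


P(N >= 5) = rho^5 = (28/63)^5 = 0.0173

0.0173


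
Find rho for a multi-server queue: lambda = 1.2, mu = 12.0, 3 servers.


rho = lambda / (c * mu) = 1.2 / (3 * 12.0) = 0.0333

0.0333


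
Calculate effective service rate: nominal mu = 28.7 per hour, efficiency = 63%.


Effective rate = mu * efficiency = 28.7 * 0.63 = 18.08 per hour

18.08 per hour


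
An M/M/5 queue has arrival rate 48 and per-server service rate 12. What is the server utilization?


rho = lambda/(c*mu) = 48/(5*12) = 0.8

0.8


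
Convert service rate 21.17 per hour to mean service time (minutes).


Mean service time = 60/mu = 60/21.17 = 2.83 minutes

2.83 minutes


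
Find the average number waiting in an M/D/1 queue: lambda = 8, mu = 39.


M/D/1: Lq = rho^2 / (2*(1-rho)) where rho = 8/39; Lq = 0.03

0.03


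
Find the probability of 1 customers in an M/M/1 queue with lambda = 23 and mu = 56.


rho = 23/56; P(n) = (1-rho)*rho^n = (1-23/56)*(23/56)^1 = 0.242

0.242


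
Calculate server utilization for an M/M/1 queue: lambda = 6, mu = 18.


rho = lambda/mu = 6/18 = 0.3333

0.3333


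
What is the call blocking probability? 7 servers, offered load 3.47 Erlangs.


B(N,A) = (A^N/N!) / sum(A^k/k!, k=0..N) with N=7, A=3.47 = 0.0384

0.0384


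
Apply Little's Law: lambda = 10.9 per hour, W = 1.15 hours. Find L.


L = lambda * W = 10.9 * 1.15 = 12.54

12.54


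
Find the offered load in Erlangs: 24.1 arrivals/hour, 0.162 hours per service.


Offered load a = lambda * E[S] = 24.1 * 0.162 = 3.9 Erlangs

3.9 Erlangs


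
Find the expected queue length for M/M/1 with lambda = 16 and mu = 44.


rho = 16/44; Lq = rho^2/(1-rho) = 0.21

0.21


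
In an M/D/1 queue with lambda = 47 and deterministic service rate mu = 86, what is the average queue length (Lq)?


M/D/1: Lq = rho^2 / (2*(1-rho)) where rho = 47/86; Lq = 0.33

0.33


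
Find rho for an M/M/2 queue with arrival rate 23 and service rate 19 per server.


rho = lambda/(c*mu) = 23/(2*19) = 0.6053

0.6053


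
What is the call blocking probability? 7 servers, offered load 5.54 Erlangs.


B(N,A) = (A^N/N!) / sum(A^k/k!, k=0..N) with N=7, A=5.54 = 0.1551

0.1551


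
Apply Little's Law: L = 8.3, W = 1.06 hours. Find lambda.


lambda = L / W = 8.3 / 1.06 = 7.83 per hour

7.83 per hour


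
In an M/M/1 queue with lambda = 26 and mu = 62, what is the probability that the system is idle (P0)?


P0 = 1 - rho = 1 - 26/62 = 0.5806

0.5806


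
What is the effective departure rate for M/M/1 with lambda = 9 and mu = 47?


For a stable queue (lambda < mu), throughput = lambda = 9 per hour

9 per hour


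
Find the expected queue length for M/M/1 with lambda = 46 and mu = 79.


rho = 46/79; Lq = rho^2/(1-rho) = 0.81

0.81


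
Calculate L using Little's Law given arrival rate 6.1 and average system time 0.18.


L = lambda * W = 6.1 * 0.18 = 1.1

1.1


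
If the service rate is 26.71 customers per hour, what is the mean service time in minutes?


Mean service time = 60/mu = 60/26.71 = 2.25 minutes

2.25 minutes


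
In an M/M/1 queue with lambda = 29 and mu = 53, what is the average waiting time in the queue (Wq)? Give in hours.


rho = 29/53; Wq = rho/(mu - lambda) = 0.0228 hours

0.0228 hours


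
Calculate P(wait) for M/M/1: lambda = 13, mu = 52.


P(wait) = rho = lambda/mu = 13/52 = 0.25

0.25


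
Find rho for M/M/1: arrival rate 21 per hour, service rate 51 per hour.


rho = lambda/mu = 21/51 = 0.4118

0.4118


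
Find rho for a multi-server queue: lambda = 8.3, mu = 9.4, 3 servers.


rho = lambda / (c * mu) = 8.3 / (3 * 9.4) = 0.2943

0.2943


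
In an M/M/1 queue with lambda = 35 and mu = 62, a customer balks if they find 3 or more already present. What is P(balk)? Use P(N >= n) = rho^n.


P(N >= 3) = rho^3 = (35/62)^3 = 0.1799

0.1799


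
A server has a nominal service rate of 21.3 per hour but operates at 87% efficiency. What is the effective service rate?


Effective rate = mu * efficiency = 21.3 * 0.87 = 18.53 per hour

18.53 per hour


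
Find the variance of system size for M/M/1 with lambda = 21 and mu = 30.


rho = 21/30; Var(N) = rho/(1-rho)^2 = 7.78

7.78


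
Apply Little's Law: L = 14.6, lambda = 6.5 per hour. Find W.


W = L / lambda = 14.6 / 6.5 = 2.2462 hours

2.2462 hours


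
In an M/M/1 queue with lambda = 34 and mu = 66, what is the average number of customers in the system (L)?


rho = 34/66; L = rho/(1-rho) = 1.06

1.06


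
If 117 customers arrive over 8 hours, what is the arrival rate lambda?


lambda = total arrivals / time = 117 / 8 = 14.63 per hour

14.63 per hour


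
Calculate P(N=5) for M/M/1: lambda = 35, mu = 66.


rho = 35/66; P(n) = (1-rho)*rho^n = (1-35/66)*(35/66)^5 = 0.0197

0.0197


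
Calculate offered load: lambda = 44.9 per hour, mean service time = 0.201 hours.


Offered load a = lambda * E[S] = 44.9 * 0.201 = 9.02 Erlangs

9.02 Erlangs


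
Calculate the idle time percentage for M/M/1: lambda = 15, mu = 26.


Idle fraction = (1 - rho) * 100 = (1 - 15/26) * 100 = 42.3%

42.3%


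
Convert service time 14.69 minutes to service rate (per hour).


mu = 60 / avg_service_time = 60 / 14.69 = 4.08 per hour

4.08 per hour


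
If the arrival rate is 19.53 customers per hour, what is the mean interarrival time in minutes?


Mean interarrival time = 60/lambda = 60/19.53 = 3.07 minutes

3.07 minutes


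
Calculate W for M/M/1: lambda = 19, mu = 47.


W = 1/(mu - lambda) = 1/(47 - 19) = 0.0357 hours

0.0357 hours


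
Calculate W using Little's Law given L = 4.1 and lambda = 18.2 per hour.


W = L / lambda = 4.1 / 18.2 = 0.2253 hours

0.2253 hours


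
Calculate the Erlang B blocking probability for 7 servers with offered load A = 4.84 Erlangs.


B(N,A) = (A^N/N!) / sum(A^k/k!, k=0..N) with N=7, A=4.84 = 0.1106

0.1106


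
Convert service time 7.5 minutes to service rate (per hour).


mu = 60 / avg_service_time = 60 / 7.5 = 8.0 per hour

8.0 per hour


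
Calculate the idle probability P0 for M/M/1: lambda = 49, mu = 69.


P0 = 1 - rho = 1 - 49/69 = 0.2899

0.2899


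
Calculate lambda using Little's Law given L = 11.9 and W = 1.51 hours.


lambda = L / W = 11.9 / 1.51 = 7.88 per hour

7.88 per hour


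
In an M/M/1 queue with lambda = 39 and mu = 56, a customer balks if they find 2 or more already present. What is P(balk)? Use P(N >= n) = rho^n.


P(N >= 2) = rho^2 = (39/56)^2 = 0.485

0.485


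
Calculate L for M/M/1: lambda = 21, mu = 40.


rho = 21/40; L = rho/(1-rho) = 1.11

1.11


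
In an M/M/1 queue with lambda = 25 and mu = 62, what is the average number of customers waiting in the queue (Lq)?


rho = 25/62; Lq = rho^2/(1-rho) = 0.27

0.27


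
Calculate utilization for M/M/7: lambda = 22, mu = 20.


rho = lambda/(c*mu) = 22/(7*20) = 0.1571

0.1571


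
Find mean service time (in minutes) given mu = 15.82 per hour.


Mean service time = 60/mu = 60/15.82 = 3.79 minutes

3.79 minutes


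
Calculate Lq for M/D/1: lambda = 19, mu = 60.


M/D/1: Lq = rho^2 / (2*(1-rho)) where rho = 19/60; Lq = 0.07

0.07


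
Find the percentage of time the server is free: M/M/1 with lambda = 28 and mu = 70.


Idle fraction = (1 - rho) * 100 = (1 - 28/70) * 100 = 60.0%

60.0%


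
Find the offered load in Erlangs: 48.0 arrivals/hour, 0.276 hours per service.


Offered load a = lambda * E[S] = 48.0 * 0.276 = 13.25 Erlangs

13.25 Erlangs


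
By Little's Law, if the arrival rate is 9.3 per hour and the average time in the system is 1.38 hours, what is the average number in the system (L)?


L = lambda * W = 9.3 * 1.38 = 12.83

12.83


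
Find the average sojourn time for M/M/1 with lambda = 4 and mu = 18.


W = 1/(mu - lambda) = 1/(18 - 4) = 0.0714 hours

0.0714 hours


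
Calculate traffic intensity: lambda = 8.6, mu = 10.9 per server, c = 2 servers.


rho = lambda / (c * mu) = 8.6 / (2 * 10.9) = 0.3945

0.3945


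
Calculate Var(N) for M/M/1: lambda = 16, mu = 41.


rho = 16/41; Var(N) = rho/(1-rho)^2 = 1.05

1.05


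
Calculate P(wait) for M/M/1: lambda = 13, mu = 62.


P(wait) = rho = lambda/mu = 13/62 = 0.2097

0.2097


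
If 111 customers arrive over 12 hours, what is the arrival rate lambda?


lambda = total arrivals / time = 111 / 12 = 9.25 per hour

9.25 per hour


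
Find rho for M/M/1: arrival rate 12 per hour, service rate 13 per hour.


rho = lambda/mu = 12/13 = 0.9231

0.9231


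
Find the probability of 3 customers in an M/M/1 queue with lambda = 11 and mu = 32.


rho = 11/32; P(n) = (1-rho)*rho^n = (1-11/32)*(11/32)^3 = 0.0267

0.0267


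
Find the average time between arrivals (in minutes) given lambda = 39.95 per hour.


Mean interarrival time = 60/lambda = 60/39.95 = 1.5 minutes

1.5 minutes


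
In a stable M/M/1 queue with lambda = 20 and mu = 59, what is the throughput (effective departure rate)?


For a stable queue (lambda < mu), throughput = lambda = 20 per hour

20 per hour


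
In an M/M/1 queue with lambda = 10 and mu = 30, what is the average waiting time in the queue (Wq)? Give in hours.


rho = 10/30; Wq = rho/(mu - lambda) = 0.0167 hours

0.0167 hours


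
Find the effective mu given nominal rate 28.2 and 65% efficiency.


Effective rate = mu * efficiency = 28.2 * 0.65 = 18.33 per hour

18.33 per hour


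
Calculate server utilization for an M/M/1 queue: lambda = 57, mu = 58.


rho = lambda/mu = 57/58 = 0.9828

0.9828


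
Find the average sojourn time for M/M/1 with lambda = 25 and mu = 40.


W = 1/(mu - lambda) = 1/(40 - 25) = 0.0667 hours

0.0667 hours


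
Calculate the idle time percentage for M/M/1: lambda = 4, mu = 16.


Idle fraction = (1 - rho) * 100 = (1 - 4/16) * 100 = 75.0%

75.0%


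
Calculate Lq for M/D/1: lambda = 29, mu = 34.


M/D/1: Lq = rho^2 / (2*(1-rho)) where rho = 29/34; Lq = 2.47

2.47


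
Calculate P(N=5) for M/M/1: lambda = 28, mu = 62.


rho = 28/62; P(n) = (1-rho)*rho^n = (1-28/62)*(28/62)^5 = 0.0103

0.0103


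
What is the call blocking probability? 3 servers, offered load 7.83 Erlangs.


B(N,A) = (A^N/N!) / sum(A^k/k!, k=0..N) with N=3, A=7.83 = 0.6696

0.6696


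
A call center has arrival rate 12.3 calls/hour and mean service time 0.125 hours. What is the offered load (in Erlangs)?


Offered load a = lambda * E[S] = 12.3 * 0.125 = 1.54 Erlangs

1.54 Erlangs


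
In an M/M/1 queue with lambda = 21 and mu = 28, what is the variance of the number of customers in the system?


rho = 21/28; Var(N) = rho/(1-rho)^2 = 12.0

12.0


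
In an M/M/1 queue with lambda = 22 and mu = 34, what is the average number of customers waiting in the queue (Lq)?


rho = 22/34; Lq = rho^2/(1-rho) = 1.19

1.19


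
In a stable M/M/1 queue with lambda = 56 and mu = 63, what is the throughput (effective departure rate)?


For a stable queue (lambda < mu), throughput = lambda = 56 per hour

56 per hour


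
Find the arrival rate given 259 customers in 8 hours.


lambda = total arrivals / time = 259 / 8 = 32.38 per hour

32.38 per hour


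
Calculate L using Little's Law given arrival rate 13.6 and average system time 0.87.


L = lambda * W = 13.6 * 0.87 = 11.83

11.83


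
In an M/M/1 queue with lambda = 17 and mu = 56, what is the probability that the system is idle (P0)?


P0 = 1 - rho = 1 - 17/56 = 0.6964

0.6964


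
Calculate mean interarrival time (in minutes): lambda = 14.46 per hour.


Mean interarrival time = 60/lambda = 60/14.46 = 4.15 minutes

4.15 minutes


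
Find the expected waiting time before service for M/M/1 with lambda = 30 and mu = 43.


rho = 30/43; Wq = rho/(mu - lambda) = 0.0537 hours

0.0537 hours


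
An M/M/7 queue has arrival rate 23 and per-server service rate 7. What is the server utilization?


rho = lambda/(c*mu) = 23/(7*7) = 0.4694

0.4694


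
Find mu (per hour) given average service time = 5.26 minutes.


mu = 60 / avg_service_time = 60 / 5.26 = 11.41 per hour

11.41 per hour


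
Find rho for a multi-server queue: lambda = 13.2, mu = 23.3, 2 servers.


rho = lambda / (c * mu) = 13.2 / (2 * 23.3) = 0.2833

0.2833


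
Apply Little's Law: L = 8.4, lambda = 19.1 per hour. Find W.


W = L / lambda = 8.4 / 19.1 = 0.4398 hours

0.4398 hours


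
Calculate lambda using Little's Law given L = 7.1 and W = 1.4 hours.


lambda = L / W = 7.1 / 1.4 = 5.07 per hour

5.07 per hour


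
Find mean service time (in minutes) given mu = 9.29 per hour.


Mean service time = 60/mu = 60/9.29 = 6.46 minutes

6.46 minutes


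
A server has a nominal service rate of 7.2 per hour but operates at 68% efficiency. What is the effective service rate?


Effective rate = mu * efficiency = 7.2 * 0.68 = 4.9 per hour

4.9 per hour


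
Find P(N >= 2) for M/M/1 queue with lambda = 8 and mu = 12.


P(N >= 2) = rho^2 = (8/12)^2 = 0.4444

0.4444


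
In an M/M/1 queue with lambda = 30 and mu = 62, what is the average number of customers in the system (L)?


rho = 30/62; L = rho/(1-rho) = 0.94

0.94


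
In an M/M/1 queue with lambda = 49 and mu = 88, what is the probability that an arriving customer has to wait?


P(wait) = rho = lambda/mu = 49/88 = 0.5568

0.5568


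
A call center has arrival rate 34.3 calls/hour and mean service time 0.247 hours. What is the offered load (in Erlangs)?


Offered load a = lambda * E[S] = 34.3 * 0.247 = 8.47 Erlangs

8.47 Erlangs


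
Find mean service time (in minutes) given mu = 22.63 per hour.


Mean service time = 60/mu = 60/22.63 = 2.65 minutes

2.65 minutes


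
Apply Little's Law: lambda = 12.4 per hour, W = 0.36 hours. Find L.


L = lambda * W = 12.4 * 0.36 = 4.46

4.46


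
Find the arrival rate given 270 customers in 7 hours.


lambda = total arrivals / time = 270 / 7 = 38.57 per hour

38.57 per hour


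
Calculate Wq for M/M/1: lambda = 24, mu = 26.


rho = 24/26; Wq = rho/(mu - lambda) = 0.4615 hours

0.4615 hours


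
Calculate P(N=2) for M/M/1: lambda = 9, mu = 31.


rho = 9/31; P(n) = (1-rho)*rho^n = (1-9/31)*(9/31)^2 = 0.0598

0.0598


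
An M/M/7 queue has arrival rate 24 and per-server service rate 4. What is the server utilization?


rho = lambda/(c*mu) = 24/(7*4) = 0.8571

0.8571


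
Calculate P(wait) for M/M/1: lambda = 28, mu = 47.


P(wait) = rho = lambda/mu = 28/47 = 0.5957

0.5957


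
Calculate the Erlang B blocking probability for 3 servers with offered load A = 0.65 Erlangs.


B(N,A) = (A^N/N!) / sum(A^k/k!, k=0..N) with N=3, A=0.65 = 0.024

0.024


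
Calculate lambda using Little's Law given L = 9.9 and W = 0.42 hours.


lambda = L / W = 9.9 / 0.42 = 23.57 per hour

23.57 per hour


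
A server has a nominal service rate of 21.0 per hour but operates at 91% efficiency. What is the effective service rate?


Effective rate = mu * efficiency = 21.0 * 0.91 = 19.11 per hour

19.11 per hour


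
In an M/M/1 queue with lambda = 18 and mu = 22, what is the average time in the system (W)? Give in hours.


W = 1/(mu - lambda) = 1/(22 - 18) = 0.25 hours

0.25 hours


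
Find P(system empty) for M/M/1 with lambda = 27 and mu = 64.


P0 = 1 - rho = 1 - 27/64 = 0.5781

0.5781


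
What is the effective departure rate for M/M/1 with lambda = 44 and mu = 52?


For a stable queue (lambda < mu), throughput = lambda = 44 per hour

44 per hour


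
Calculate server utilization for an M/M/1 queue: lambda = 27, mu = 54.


rho = lambda/mu = 27/54 = 0.5

0.5


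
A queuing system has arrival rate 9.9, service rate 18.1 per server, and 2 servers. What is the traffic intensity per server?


rho = lambda / (c * mu) = 9.9 / (2 * 18.1) = 0.2735

0.2735


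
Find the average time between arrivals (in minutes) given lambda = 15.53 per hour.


Mean interarrival time = 60/lambda = 60/15.53 = 3.86 minutes

3.86 minutes


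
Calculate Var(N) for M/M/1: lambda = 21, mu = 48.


rho = 21/48; Var(N) = rho/(1-rho)^2 = 1.38

1.38


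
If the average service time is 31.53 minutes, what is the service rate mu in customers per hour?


mu = 60 / avg_service_time = 60 / 31.53 = 1.9 per hour

1.9 per hour


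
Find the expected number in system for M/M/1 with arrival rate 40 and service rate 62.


rho = 40/62; L = rho/(1-rho) = 1.82

1.82


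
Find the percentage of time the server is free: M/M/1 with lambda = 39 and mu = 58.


Idle fraction = (1 - rho) * 100 = (1 - 39/58) * 100 = 32.8%

32.8%


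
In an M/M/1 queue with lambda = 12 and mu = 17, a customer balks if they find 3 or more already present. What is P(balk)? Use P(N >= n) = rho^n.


P(N >= 3) = rho^3 = (12/17)^3 = 0.3517

0.3517


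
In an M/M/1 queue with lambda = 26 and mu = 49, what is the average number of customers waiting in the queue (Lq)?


rho = 26/49; Lq = rho^2/(1-rho) = 0.6

0.6


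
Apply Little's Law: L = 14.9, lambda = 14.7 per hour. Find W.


W = L / lambda = 14.9 / 14.7 = 1.0136 hours

1.0136 hours


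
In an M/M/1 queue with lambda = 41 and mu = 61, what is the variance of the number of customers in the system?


rho = 41/61; Var(N) = rho/(1-rho)^2 = 6.25

6.25


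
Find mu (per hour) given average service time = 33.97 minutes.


mu = 60 / avg_service_time = 60 / 33.97 = 1.77 per hour

1.77 per hour


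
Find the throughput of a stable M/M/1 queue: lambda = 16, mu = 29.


For a stable queue (lambda < mu), throughput = lambda = 16 per hour

16 per hour


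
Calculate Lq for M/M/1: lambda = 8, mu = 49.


rho = 8/49; Lq = rho^2/(1-rho) = 0.03

0.03


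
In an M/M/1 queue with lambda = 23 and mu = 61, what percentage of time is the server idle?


Idle fraction = (1 - rho) * 100 = (1 - 23/61) * 100 = 62.3%

62.3%


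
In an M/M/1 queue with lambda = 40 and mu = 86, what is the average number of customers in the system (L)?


rho = 40/86; L = rho/(1-rho) = 0.87

0.87


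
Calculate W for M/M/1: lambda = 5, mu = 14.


W = 1/(mu - lambda) = 1/(14 - 5) = 0.1111 hours

0.1111 hours


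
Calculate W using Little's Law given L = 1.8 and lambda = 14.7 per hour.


W = L / lambda = 1.8 / 14.7 = 0.1224 hours

0.1224 hours


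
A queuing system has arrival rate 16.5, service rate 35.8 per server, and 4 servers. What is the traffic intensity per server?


rho = lambda / (c * mu) = 16.5 / (4 * 35.8) = 0.1152

0.1152


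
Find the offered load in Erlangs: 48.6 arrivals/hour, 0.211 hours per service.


Offered load a = lambda * E[S] = 48.6 * 0.211 = 10.25 Erlangs

10.25 Erlangs


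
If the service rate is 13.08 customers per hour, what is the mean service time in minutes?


Mean service time = 60/mu = 60/13.08 = 4.59 minutes

4.59 minutes


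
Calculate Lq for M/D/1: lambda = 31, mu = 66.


M/D/1: Lq = rho^2 / (2*(1-rho)) where rho = 31/66; Lq = 0.21

0.21


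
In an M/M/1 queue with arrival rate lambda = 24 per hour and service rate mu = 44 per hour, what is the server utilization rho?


rho = lambda/mu = 24/44 = 0.5455

0.5455


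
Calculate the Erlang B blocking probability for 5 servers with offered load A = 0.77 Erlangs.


B(N,A) = (A^N/N!) / sum(A^k/k!, k=0..N) with N=5, A=0.77 = 0.001

0.001


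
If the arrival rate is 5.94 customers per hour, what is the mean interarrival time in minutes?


Mean interarrival time = 60/lambda = 60/5.94 = 10.1 minutes

10.1 minutes


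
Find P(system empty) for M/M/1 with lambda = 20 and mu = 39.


P0 = 1 - rho = 1 - 20/39 = 0.4872

0.4872


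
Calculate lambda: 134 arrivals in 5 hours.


lambda = total arrivals / time = 134 / 5 = 26.8 per hour

26.8 per hour


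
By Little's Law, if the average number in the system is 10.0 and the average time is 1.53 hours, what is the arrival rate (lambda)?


lambda = L / W = 10.0 / 1.53 = 6.54 per hour

6.54 per hour


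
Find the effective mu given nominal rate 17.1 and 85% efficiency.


Effective rate = mu * efficiency = 17.1 * 0.85 = 14.54 per hour

14.54 per hour


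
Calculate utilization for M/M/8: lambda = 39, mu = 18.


rho = lambda/(c*mu) = 39/(8*18) = 0.2708

0.2708


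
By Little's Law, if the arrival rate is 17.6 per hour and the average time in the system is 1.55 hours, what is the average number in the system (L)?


L = lambda * W = 17.6 * 1.55 = 27.28

27.28


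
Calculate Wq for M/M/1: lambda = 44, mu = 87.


rho = 44/87; Wq = rho/(mu - lambda) = 0.0118 hours

0.0118 hours


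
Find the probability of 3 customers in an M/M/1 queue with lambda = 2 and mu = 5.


rho = 2/5; P(n) = (1-rho)*rho^n = (1-2/5)*(2/5)^3 = 0.0384

0.0384


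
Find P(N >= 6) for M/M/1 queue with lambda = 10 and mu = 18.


P(N >= 6) = rho^6 = (10/18)^6 = 0.0294

0.0294


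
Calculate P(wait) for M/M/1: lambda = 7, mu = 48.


P(wait) = rho = lambda/mu = 7/48 = 0.1458

0.1458


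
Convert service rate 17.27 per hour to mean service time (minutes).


Mean service time = 60/mu = 60/17.27 = 3.47 minutes

3.47 minutes


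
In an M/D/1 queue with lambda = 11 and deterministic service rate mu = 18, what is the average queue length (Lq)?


M/D/1: Lq = rho^2 / (2*(1-rho)) where rho = 11/18; Lq = 0.48

0.48


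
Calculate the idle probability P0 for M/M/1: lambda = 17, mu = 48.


P0 = 1 - rho = 1 - 17/48 = 0.6458

0.6458


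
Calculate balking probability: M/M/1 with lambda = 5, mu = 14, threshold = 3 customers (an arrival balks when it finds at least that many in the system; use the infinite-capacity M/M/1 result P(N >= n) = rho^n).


P(N >= 3) = rho^3 = (5/14)^3 = 0.0456

0.0456


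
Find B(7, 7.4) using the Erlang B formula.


B(N,A) = (A^N/N!) / sum(A^k/k!, k=0..N) with N=7, A=7.4 = 0.2732

0.2732


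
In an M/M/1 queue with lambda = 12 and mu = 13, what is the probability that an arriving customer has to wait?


P(wait) = rho = lambda/mu = 12/13 = 0.9231

0.9231


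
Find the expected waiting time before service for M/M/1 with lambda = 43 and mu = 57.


rho = 43/57; Wq = rho/(mu - lambda) = 0.0539 hours

0.0539 hours


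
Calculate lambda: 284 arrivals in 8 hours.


lambda = total arrivals / time = 284 / 8 = 35.5 per hour

35.5 per hour


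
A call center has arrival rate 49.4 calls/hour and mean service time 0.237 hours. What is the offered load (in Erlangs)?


Offered load a = lambda * E[S] = 49.4 * 0.237 = 11.71 Erlangs

11.71 Erlangs


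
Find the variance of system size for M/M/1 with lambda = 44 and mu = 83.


rho = 44/83; Var(N) = rho/(1-rho)^2 = 2.4

2.4


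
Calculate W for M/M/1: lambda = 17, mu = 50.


W = 1/(mu - lambda) = 1/(50 - 17) = 0.0303 hours

0.0303 hours


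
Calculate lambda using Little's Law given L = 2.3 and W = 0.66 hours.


lambda = L / W = 2.3 / 0.66 = 3.48 per hour

3.48 per hour


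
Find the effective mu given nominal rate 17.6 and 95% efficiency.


Effective rate = mu * efficiency = 17.6 * 0.95 = 16.72 per hour

16.72 per hour


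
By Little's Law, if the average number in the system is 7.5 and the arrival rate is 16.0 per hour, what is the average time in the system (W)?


W = L / lambda = 7.5 / 16.0 = 0.4688 hours

0.4688 hours


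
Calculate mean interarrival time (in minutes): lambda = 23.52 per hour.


Mean interarrival time = 60/lambda = 60/23.52 = 2.55 minutes

2.55 minutes


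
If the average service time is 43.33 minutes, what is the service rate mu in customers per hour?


mu = 60 / avg_service_time = 60 / 43.33 = 1.38 per hour

1.38 per hour


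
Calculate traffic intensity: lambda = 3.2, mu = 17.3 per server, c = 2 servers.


rho = lambda / (c * mu) = 3.2 / (2 * 17.3) = 0.0925

0.0925


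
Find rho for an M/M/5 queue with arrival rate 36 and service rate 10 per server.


rho = lambda/(c*mu) = 36/(5*10) = 0.72

0.72


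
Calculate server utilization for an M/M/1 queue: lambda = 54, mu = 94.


rho = lambda/mu = 54/94 = 0.5745

0.5745


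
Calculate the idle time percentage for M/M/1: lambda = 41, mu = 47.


Idle fraction = (1 - rho) * 100 = (1 - 41/47) * 100 = 12.8%

12.8%


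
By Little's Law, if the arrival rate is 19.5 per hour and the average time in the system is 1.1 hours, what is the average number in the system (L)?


L = lambda * W = 19.5 * 1.1 = 21.45

21.45


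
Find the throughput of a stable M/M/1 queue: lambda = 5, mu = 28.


For a stable queue (lambda < mu), throughput = lambda = 5 per hour

5 per hour


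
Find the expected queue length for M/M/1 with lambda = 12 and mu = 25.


rho = 12/25; Lq = rho^2/(1-rho) = 0.44

0.44


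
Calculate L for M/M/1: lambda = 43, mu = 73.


rho = 43/73; L = rho/(1-rho) = 1.43

1.43


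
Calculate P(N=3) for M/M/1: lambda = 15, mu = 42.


rho = 15/42; P(n) = (1-rho)*rho^n = (1-15/42)*(15/42)^3 = 0.0293

0.0293


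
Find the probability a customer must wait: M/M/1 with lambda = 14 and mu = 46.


P(wait) = rho = lambda/mu = 14/46 = 0.3043

0.3043


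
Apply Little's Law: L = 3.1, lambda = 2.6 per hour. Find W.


W = L / lambda = 3.1 / 2.6 = 1.1923 hours

1.1923 hours


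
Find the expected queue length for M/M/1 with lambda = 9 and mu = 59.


rho = 9/59; Lq = rho^2/(1-rho) = 0.03

0.03


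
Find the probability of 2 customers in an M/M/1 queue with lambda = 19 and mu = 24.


rho = 19/24; P(n) = (1-rho)*rho^n = (1-19/24)*(19/24)^2 = 0.1306

0.1306


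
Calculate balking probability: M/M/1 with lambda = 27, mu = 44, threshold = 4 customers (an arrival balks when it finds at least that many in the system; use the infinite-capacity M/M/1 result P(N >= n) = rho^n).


P(N >= 4) = rho^4 = (27/44)^4 = 0.1418

0.1418


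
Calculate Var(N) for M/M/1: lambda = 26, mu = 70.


rho = 26/70; Var(N) = rho/(1-rho)^2 = 0.94

0.94


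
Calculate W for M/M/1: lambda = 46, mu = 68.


W = 1/(mu - lambda) = 1/(68 - 46) = 0.0455 hours

0.0455 hours


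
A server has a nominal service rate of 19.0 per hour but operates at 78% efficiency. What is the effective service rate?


Effective rate = mu * efficiency = 19.0 * 0.78 = 14.82 per hour

14.82 per hour


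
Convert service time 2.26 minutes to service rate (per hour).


mu = 60 / avg_service_time = 60 / 2.26 = 26.55 per hour

26.55 per hour


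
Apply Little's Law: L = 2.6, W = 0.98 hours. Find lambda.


lambda = L / W = 2.6 / 0.98 = 2.65 per hour

2.65 per hour


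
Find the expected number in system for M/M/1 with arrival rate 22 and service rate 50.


rho = 22/50; L = rho/(1-rho) = 0.79

0.79


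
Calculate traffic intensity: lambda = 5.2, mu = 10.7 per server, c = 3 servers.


rho = lambda / (c * mu) = 5.2 / (3 * 10.7) = 0.162

0.162


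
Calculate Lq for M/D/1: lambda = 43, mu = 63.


M/D/1: Lq = rho^2 / (2*(1-rho)) where rho = 43/63; Lq = 0.73

0.73


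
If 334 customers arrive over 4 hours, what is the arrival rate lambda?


lambda = total arrivals / time = 334 / 4 = 83.5 per hour

83.5 per hour


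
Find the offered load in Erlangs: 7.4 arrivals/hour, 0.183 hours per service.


Offered load a = lambda * E[S] = 7.4 * 0.183 = 1.35 Erlangs

1.35 Erlangs


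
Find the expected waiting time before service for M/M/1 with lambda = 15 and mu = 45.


rho = 15/45; Wq = rho/(mu - lambda) = 0.0111 hours

0.0111 hours


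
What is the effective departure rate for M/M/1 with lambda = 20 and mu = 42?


For a stable queue (lambda < mu), throughput = lambda = 20 per hour

20 per hour


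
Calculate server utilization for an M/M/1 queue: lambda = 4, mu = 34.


rho = lambda/mu = 4/34 = 0.1176

0.1176


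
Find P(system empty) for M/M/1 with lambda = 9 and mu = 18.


P0 = 1 - rho = 1 - 9/18 = 0.5

0.5


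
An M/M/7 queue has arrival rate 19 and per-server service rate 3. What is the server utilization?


rho = lambda/(c*mu) = 19/(7*3) = 0.9048

0.9048
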